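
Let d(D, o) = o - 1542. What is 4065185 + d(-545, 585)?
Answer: 4064228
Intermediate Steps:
d(D, o) = -1542 + o
4065185 + d(-545, 585) = 4065185 + (-1542 + 585) = 4065185 - 957 = 4064228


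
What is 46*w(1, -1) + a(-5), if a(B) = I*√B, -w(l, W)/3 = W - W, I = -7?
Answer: -7*I*√5 ≈ -15.652*I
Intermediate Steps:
w(l, W) = 0 (w(l, W) = -3*(W - W) = -3*0 = 0)
a(B) = -7*√B
46*w(1, -1) + a(-5) = 46*0 - 7*I*√5 = 0 - 7*I*√5 = -7*I*√5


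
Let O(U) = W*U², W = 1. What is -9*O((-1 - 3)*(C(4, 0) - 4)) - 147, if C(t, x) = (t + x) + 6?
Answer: -5331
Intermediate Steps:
C(t, x) = 6 + t + x
O(U) = U² (O(U) = 1*U² = U²)
-9*O((-1 - 3)*(C(4, 0) - 4)) - 147 = -9*(-1 - 3)²*((6 + 4 + 0) - 4)² - 147 = -9*16*(10 - 4)² - 147 = -9*(-4*6)² - 147 = -9*(-24)² - 147 = -9*576 - 147 = -5184 - 147 = -5331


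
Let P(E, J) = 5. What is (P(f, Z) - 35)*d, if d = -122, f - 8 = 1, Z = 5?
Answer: 3660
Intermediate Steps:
f = 9 (f = 8 + 1 = 9)
(P(f, Z) - 35)*d = (5 - 35)*(-122) = -30*(-122) = 3660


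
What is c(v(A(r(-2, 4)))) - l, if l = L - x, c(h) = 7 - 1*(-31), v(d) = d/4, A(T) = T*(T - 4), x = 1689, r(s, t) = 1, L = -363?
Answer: 2090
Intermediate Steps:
A(T) = T*(-4 + T)
v(d) = d/4 (v(d) = d*(¼) = d/4)
c(h) = 38 (c(h) = 7 + 31 = 38)
l = -2052 (l = -363 - 1*1689 = -363 - 1689 = -2052)
c(v(A(r(-2, 4)))) - l = 38 - 1*(-2052) = 38 + 2052 = 2090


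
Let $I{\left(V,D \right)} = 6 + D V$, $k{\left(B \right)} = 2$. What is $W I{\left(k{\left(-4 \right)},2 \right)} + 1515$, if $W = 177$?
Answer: $3285$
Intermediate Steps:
$W I{\left(k{\left(-4 \right)},2 \right)} + 1515 = 177 \left(6 + 2 \cdot 2\right) + 1515 = 177 \left(6 + 4\right) + 1515 = 177 \cdot 10 + 1515 = 1770 + 1515 = 3285$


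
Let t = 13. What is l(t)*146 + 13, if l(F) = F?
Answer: 1911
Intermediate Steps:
l(t)*146 + 13 = 13*146 + 13 = 1898 + 13 = 1911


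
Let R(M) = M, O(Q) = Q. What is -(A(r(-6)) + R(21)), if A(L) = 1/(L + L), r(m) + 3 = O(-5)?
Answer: -335/16 ≈ -20.938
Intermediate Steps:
r(m) = -8 (r(m) = -3 - 5 = -8)
A(L) = 1/(2*L)
-(A(r(-6)) + R(21)) = -((½)/(-8) + 21) = -((½)*(-⅛) + 21) = -(-1/16 + 21) = -1*335/16 = -335/16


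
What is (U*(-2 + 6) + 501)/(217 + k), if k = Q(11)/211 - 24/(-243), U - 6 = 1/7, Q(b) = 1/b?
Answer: 691655679/285704062 ≈ 2.4209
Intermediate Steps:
U = 43/7 (U = 6 + 1/7 = 6 + ⅐ = 43/7 ≈ 6.1429)
k = 18649/188001 (k = 1/(11*211) - 24/(-243) = (1/11)*(1/211) - 24*(-1/243) = 1/2321 + 8/81 = 18649/188001 ≈ 0.099196)
(U*(-2 + 6) + 501)/(217 + k) = (43*(-2 + 6)/7 + 501)/(217 + 18649/188001) = ((43/7)*4 + 501)/(40814866/188001) = (172/7 + 501)*(188001/40814866) = (3679/7)*(188001/40814866) = 691655679/285704062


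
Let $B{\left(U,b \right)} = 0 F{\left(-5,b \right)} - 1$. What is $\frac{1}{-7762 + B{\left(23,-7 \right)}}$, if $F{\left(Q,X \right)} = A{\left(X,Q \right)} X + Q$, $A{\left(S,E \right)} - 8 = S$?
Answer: $- \frac{1}{7763} \approx -0.00012882$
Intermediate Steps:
$A{\left(S,E \right)} = 8 + S$
$F{\left(Q,X \right)} = Q + X \left(8 + X\right)$ ($F{\left(Q,X \right)} = \left(8 + X\right) X + Q = X \left(8 + X\right) + Q = Q + X \left(8 + X\right)$)
$B{\left(U,b \right)} = -1$ ($B{\left(U,b \right)} = 0 \left(-5 + b \left(8 + b\right)\right) - 1 = 0 - 1 = -1$)
$\frac{1}{-7762 + B{\left(23,-7 \right)}} = \frac{1}{-7762 - 1} = \frac{1}{-7763} = - \frac{1}{7763}$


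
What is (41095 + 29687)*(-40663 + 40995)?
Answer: 23499624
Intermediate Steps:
(41095 + 29687)*(-40663 + 40995) = 70782*332 = 23499624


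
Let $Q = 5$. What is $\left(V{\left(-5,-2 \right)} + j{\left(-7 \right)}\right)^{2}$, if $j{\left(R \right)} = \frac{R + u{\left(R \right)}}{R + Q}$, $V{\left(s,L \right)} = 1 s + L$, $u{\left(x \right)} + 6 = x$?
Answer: $9$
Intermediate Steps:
$u{\left(x \right)} = -6 + x$
$V{\left(s,L \right)} = L + s$ ($V{\left(s,L \right)} = s + L = L + s$)
$j{\left(R \right)} = \frac{-6 + 2 R}{5 + R}$ ($j{\left(R \right)} = \frac{R + \left(-6 + R\right)}{R + 5} = \frac{-6 + 2 R}{5 + R}$)
$\left(V{\left(-5,-2 \right)} + j{\left(-7 \right)}\right)^{2} = \left(\left(-2 - 5\right) + \frac{2 \left(-3 - 7\right)}{5 - 7}\right)^{2} = \left(-7 + 2 \frac{1}{-2} \left(-10\right)\right)^{2} = \left(-7 + 2 \left(- \frac{1}{2}\right) \left(-10\right)\right)^{2} = \left(-7 + 10\right)^{2} = 3^{2} = 9$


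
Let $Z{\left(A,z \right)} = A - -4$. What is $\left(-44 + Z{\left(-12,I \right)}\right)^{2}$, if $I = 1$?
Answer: $2704$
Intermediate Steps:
$Z{\left(A,z \right)} = 4 + A$ ($Z{\left(A,z \right)} = A + 4 = 4 + A$)
$\left(-44 + Z{\left(-12,I \right)}\right)^{2} = \left(-44 + \left(4 - 12\right)\right)^{2} = \left(-44 - 8\right)^{2} = \left(-52\right)^{2} = 2704$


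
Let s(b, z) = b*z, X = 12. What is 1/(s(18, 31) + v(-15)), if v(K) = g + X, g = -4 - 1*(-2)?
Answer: 1/568 ≈ 0.0017606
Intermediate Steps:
g = -2 (g = -4 + 2 = -2)
v(K) = 10 (v(K) = -2 + 12 = 10)
1/(s(18, 31) + v(-15)) = 1/(18*31 + 10) = 1/(558 + 10) = 1/568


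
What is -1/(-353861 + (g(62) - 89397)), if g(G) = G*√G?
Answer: 221629/98238708118 + 31*√62/98238708118 ≈ 2.2585e-6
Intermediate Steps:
g(G) = G^(3/2)
-1/(-353861 + (g(62) - 89397)) = -1/(-353861 + (62^(3/2) - 89397)) = -1/(-353861 + (62*√62 - 89397)) = -1/(-353861 + (-89397 + 62*√62)) = -1/(-443258 + 62*√62)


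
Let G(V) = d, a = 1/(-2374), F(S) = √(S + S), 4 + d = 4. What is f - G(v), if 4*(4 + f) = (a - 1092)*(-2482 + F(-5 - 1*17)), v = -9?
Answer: 3217160577/4748 - 2592409*I*√11/4748 ≈ 6.7758e+5 - 1810.9*I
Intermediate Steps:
d = 0 (d = -4 + 4 = 0)
F(S) = √2*√S (F(S) = √(2*S) = √2*√S)
a = -1/2374 ≈ -0.00042123
G(V) = 0
f = 3217160577/4748 - 2592409*I*√11/4748 (f = -4 + ((-1/2374 - 1092)*(-2482 + √2*√(-5 - 1*17)))/4 = -4 + (-2592409*(-2482 + √2*√(-5 - 17))/2374)/4 = -4 + (-2592409*(-2482 + √2*√(-22))/2374)/4 = -4 + (-2592409*(-2482 + √2*(I*√22))/2374)/4 = -4 + (-2592409*(-2482 + 2*I*√11)/2374)/4 = -4 + (3217179569/1187 - 2592409*I*√11/1187)/4 = -4 + (3217179569/4748 - 2592409*I*√11/4748) = 3217160577/4748 - 2592409*I*√11/4748 ≈ 6.7758e+5 - 1810.9*I)
f - G(v) = (3217160577/4748 - 2592409*I*√11/4748) - 1*0 = (3217160577/4748 - 2592409*I*√11/4748) + 0 = 3217160577/4748 - 2592409*I*√11/4748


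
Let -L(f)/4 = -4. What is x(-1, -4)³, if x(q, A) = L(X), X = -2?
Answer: 4096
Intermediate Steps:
L(f) = 16 (L(f) = -4*(-4) = 16)
x(q, A) = 16
x(-1, -4)³ = 16³ = 4096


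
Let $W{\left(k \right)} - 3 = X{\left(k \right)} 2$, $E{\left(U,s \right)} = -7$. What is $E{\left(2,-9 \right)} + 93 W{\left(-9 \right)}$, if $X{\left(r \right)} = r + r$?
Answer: $-3076$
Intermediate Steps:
$X{\left(r \right)} = 2 r$
$W{\left(k \right)} = 3 + 4 k$ ($W{\left(k \right)} = 3 + 2 k 2 = 3 + 4 k$)
$E{\left(2,-9 \right)} + 93 W{\left(-9 \right)} = -7 + 93 \left(3 + 4 \left(-9\right)\right) = -7 + 93 \left(3 - 36\right) = -7 + 93 \left(-33\right) = -7 - 3069 = -3076$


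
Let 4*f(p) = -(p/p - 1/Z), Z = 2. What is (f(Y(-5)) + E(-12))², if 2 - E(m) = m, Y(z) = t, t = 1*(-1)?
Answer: 12321/64 ≈ 192.52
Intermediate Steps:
t = -1
Y(z) = -1
f(p) = -⅛ (f(p) = (-(p/p - 1/2))/4 = (-(1 - 1*½))/4 = (-(1 - ½))/4 = (-1*½)/4 = (¼)*(-½) = -⅛)
E(m) = 2 - m
(f(Y(-5)) + E(-12))² = (-⅛ + (2 - 1*(-12)))² = (-⅛ + (2 + 12))² = (-⅛ + 14)² = (111/8)² = 12321/64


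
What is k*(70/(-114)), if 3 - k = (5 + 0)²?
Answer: 770/57 ≈ 13.509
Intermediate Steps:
k = -22 (k = 3 - (5 + 0)² = 3 - 1*5² = 3 - 1*25 = 3 - 25 = -22)
k*(70/(-114)) = -1540/(-114) = -1540*(-1)/114 = -22*(-35/57) = 770/57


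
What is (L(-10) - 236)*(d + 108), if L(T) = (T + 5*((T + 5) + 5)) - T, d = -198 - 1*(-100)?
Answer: -2360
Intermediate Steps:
d = -98 (d = -198 + 100 = -98)
L(T) = 50 + 5*T (L(T) = (T + 5*((5 + T) + 5)) - T = (T + 5*(10 + T)) - T = (T + (50 + 5*T)) - T = (50 + 6*T) - T = 50 + 5*T)
(L(-10) - 236)*(d + 108) = ((50 + 5*(-10)) - 236)*(-98 + 108) = ((50 - 50) - 236)*10 = (0 - 236)*10 = -236*10 = -2360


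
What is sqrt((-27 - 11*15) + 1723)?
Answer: sqrt(1531) ≈ 39.128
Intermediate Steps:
sqrt((-27 - 11*15) + 1723) = sqrt((-27 - 165) + 1723) = sqrt(-192 + 1723) = sqrt(1531)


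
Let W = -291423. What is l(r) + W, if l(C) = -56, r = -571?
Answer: -291479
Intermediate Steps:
l(r) + W = -56 - 291423 = -291479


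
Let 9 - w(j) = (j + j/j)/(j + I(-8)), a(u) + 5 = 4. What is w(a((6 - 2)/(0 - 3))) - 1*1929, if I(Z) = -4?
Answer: -1920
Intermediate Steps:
a(u) = -1 (a(u) = -5 + 4 = -1)
w(j) = 9 - (1 + j)/(-4 + j) (w(j) = 9 - (j + j/j)/(j - 4) = 9 - (j + 1)/(-4 + j) = 9 - (1 + j)/(-4 + j))
w(a((6 - 2)/(0 - 3))) - 1*1929 = (-37 + 8*(-1))/(-4 - 1) - 1*1929 = (-37 - 8)/(-5) - 1929 = -1/5*(-45) - 1929 = 9 - 1929 = -1920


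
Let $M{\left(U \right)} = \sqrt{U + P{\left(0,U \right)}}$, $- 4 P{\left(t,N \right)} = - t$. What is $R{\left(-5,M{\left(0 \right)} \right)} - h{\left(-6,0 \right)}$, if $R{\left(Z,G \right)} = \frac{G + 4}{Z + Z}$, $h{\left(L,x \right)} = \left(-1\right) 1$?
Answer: $\frac{3}{5} \approx 0.6$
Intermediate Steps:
$P{\left(t,N \right)} = \frac{t}{4}$ ($P{\left(t,N \right)} = - \frac{\left(-1\right) t}{4} = \frac{t}{4}$)
$h{\left(L,x \right)} = -1$
$M{\left(U \right)} = \sqrt{U}$ ($M{\left(U \right)} = \sqrt{U + \frac{1}{4} \cdot 0} = \sqrt{U + 0} = \sqrt{U}$)
$R{\left(Z,G \right)} = \frac{4 + G}{2 Z}$
$R{\left(-5,M{\left(0 \right)} \right)} - h{\left(-6,0 \right)} = \frac{4 + \sqrt{0}}{2 \left(-5\right)} - -1 = \frac{1}{2} \left(- \frac{1}{5}\right) \left(4 + 0\right) + 1 = \frac{1}{2} \left(- \frac{1}{5}\right) 4 + 1 = - \frac{2}{5} + 1 = \frac{3}{5}$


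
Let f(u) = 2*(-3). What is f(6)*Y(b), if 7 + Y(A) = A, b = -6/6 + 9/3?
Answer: 30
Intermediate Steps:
f(u) = -6
b = 2 (b = -6*⅙ + 9*(⅓) = -1 + 3 = 2)
Y(A) = -7 + A
f(6)*Y(b) = -6*(-7 + 2) = -6*(-5) = 30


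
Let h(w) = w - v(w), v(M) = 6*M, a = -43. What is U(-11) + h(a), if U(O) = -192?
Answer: 23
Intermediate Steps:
h(w) = -5*w (h(w) = w - 6*w = -5*w)
U(-11) + h(a) = -192 - 5*(-43) = -192 + 215 = 23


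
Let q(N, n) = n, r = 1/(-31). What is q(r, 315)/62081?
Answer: 315/62081 ≈ 0.0050740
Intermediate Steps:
r = -1/31 ≈ -0.032258
q(r, 315)/62081 = 315/62081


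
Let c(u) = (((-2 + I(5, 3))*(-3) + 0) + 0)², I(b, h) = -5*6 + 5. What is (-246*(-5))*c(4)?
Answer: 8070030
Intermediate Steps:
I(b, h) = -25 (I(b, h) = -30 + 5 = -25)
c(u) = 6561 (c(u) = (((-2 - 25)*(-3) + 0) + 0)² = ((-27*(-3) + 0) + 0)² = ((81 + 0) + 0)² = (81 + 0)² = 81² = 6561)
(-246*(-5))*c(4) = -246*(-5)*6561 = -41*(-30)*6561 = 1230*6561 = 8070030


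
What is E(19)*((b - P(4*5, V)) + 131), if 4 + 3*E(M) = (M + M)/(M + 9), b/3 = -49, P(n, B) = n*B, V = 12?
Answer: 4736/21 ≈ 225.52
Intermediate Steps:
P(n, B) = B*n
b = -147 (b = 3*(-49) = -147)
E(M) = -4/3 + 2*M/(3*(9 + M)) (E(M) = -4/3 + ((M + M)/(M + 9))/3 = -4/3 + ((2*M)/(9 + M))/3 = -4/3 + (2*M/(9 + M))/3 = -4/3 + 2*M/(3*(9 + M)))
E(19)*((b - P(4*5, V)) + 131) = (2*(-18 - 1*19)/(3*(9 + 19)))*((-147 - 12*4*5) + 131) = ((⅔)*(-18 - 19)/28)*((-147 - 12*20) + 131) = ((⅔)*(1/28)*(-37))*((-147 - 1*240) + 131) = -37*((-147 - 240) + 131)/42 = -37*(-387 + 131)/42 = -37/42*(-256) = 4736/21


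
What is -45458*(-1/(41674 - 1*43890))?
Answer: -22729/1108 ≈ -20.514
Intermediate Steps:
-45458*(-1/(41674 - 1*43890)) = -45458*(-1/(41674 - 43890)) = -45458/((-1*(-2216))) = -45458/2216 = -45458*1/2216 = -22729/1108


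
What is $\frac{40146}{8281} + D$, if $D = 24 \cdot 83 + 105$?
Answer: $\frac{17405403}{8281} \approx 2101.8$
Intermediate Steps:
$D = 2097$ ($D = 1992 + 105 = 2097$)
$\frac{40146}{8281} + D = \frac{40146}{8281} + 2097 = \frac{17405403}{8281}$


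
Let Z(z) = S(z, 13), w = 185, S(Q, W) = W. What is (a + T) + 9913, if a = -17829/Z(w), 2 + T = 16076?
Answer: 320002/13 ≈ 24616.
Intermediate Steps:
T = 16074 (T = -2 + 16076 = 16074)
Z(z) = 13
a = -17829/13 ≈ -1371.5
(a + T) + 9913 = (-17829/13 + 16074) + 9913 = 191133/13 + 9913 = 320002/13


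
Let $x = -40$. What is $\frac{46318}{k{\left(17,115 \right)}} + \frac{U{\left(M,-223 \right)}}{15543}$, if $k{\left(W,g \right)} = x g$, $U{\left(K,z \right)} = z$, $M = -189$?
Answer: $- \frac{360473237}{35748900} \approx -10.083$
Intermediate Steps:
$k{\left(W,g \right)} = - 40 g$
$\frac{46318}{k{\left(17,115 \right)}} + \frac{U{\left(M,-223 \right)}}{15543} = \frac{46318}{\left(-40\right) 115} - \frac{223}{15543} = \frac{46318}{-4600} - \frac{223}{15543} = 46318 \left(- \frac{1}{4600}\right) - \frac{223}{15543} = - \frac{23159}{2300} - \frac{223}{15543} = - \frac{360473237}{35748900}$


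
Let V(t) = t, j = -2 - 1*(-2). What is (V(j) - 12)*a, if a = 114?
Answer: -1368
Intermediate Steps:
j = 0 (j = -2 + 2 = 0)
(V(j) - 12)*a = (0 - 12)*114 = -12*114 = -1368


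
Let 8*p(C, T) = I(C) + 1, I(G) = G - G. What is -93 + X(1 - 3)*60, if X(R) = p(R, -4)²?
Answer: -1473/16 ≈ -92.063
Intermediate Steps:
I(G) = 0
p(C, T) = ⅛ (p(C, T) = (0 + 1)/8 = (⅛)*1 = ⅛)
X(R) = 1/64 (X(R) = (⅛)² = 1/64)
-93 + X(1 - 3)*60 = -93 + (1/64)*60 = -93 + 15/16 = -1473/16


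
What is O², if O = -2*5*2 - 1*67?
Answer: 7569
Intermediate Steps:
O = -87 (O = -10*2 - 67 = -20 - 67 = -87)
O² = (-87)² = 7569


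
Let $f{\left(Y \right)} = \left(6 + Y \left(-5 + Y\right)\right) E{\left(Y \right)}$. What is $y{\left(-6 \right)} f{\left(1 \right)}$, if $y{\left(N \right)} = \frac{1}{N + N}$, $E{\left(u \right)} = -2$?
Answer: $\frac{1}{3} \approx 0.33333$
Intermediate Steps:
$y{\left(N \right)} = \frac{1}{2 N}$
$f{\left(Y \right)} = -12 - 2 Y \left(-5 + Y\right)$ ($f{\left(Y \right)} = \left(6 + Y \left(-5 + Y\right)\right) \left(-2\right) = -12 - 2 Y \left(-5 + Y\right)$)
$y{\left(-6 \right)} f{\left(1 \right)} = \frac{1}{2 \left(-6\right)} \left(-12 - 2 \cdot 1^{2} + 10 \cdot 1\right) = \frac{1}{2} \left(- \frac{1}{6}\right) \left(-12 - 2 + 10\right) = - \frac{-12 - 2 + 10}{12} = \left(- \frac{1}{12}\right) \left(-4\right) = \frac{1}{3}$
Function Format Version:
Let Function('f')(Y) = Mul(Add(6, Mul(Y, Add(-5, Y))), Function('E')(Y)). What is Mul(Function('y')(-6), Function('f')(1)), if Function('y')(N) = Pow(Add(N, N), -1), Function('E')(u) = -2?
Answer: Rational(1, 3) ≈ 0.33333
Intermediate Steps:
Function('y')(N) = Mul(Rational(1, 2), Pow(N, -1)) (Function('y')(N) = Pow(Mul(2, N), -1) = Mul(Rational(1, 2), Pow(N, -1)))
Function('f')(Y) = Add(-12, Mul(-2, Y, Add(-5, Y))) (Function('f')(Y) = Mul(Add(6, Mul(Y, Add(-5, Y))), -2) = Add(-12, Mul(-2, Y, Add(-5, Y))))
Mul(Function('y')(-6), Function('f')(1)) = Mul(Mul(Rational(1, 2), Pow(-6, -1)), Add(-12, Mul(-2, Pow(1, 2)), Mul(10, 1))) = Mul(Mul(Rational(1, 2), Rational(-1, 6)), Add(-12, Mul(-2, 1), 10)) = Mul(Rational(-1, 12), Add(-12, -2, 10)) = Mul(Rational(-1, 12), -4) = Rational(1, 3)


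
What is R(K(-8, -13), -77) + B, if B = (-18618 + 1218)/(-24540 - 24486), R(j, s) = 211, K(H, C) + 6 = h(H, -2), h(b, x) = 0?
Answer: 1726981/8171 ≈ 211.35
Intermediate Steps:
K(H, C) = -6 (K(H, C) = -6 + 0 = -6)
B = 2900/8171 (B = -17400/(-49026) = -17400*(-1/49026) = 2900/8171 ≈ 0.35491)
R(K(-8, -13), -77) + B = 211 + 2900/8171 = 1726981/8171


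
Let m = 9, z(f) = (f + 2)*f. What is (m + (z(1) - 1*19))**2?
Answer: 49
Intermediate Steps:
z(f) = f*(2 + f) (z(f) = (2 + f)*f = f*(2 + f))
(m + (z(1) - 1*19))**2 = (9 + (1*(2 + 1) - 1*19))**2 = (9 + (1*3 - 19))**2 = (9 + (3 - 19))**2 = (9 - 16)**2 = (-7)**2 = 49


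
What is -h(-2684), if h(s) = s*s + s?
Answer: -7201172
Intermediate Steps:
h(s) = s + s² (h(s) = s² + s = s + s²)
-h(-2684) = -(-2684)*(1 - 2684) = -(-2684)*(-2683) = -1*7201172 = -7201172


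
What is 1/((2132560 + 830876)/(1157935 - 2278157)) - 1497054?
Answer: -2218212418883/1481718 ≈ -1.4971e+6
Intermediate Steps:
1/((2132560 + 830876)/(1157935 - 2278157)) - 1497054 = 1/(2963436/(-1120222)) - 1497054 = 1/(2963436*(-1/1120222)) - 1497054 = 1/(-1481718/560111) - 1497054 = -560111/1481718 - 1497054 = -2218212418883/1481718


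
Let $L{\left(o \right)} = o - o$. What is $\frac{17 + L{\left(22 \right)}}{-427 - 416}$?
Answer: $- \frac{17}{843} \approx -0.020166$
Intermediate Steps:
$L{\left(o \right)} = 0$
$\frac{17 + L{\left(22 \right)}}{-427 - 416} = \frac{17 + 0}{-427 - 416} = \frac{17}{-843} = 17 \left(- \frac{1}{843}\right) = - \frac{17}{843}$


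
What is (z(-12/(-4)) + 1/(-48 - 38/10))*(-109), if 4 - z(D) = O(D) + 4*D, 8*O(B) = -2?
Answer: 877341/1036 ≈ 846.85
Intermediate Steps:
O(B) = -1/4 (O(B) = (1/8)*(-2) = -1/4)
z(D) = 17/4 - 4*D (z(D) = 4 - (-1/4 + 4*D) = 4 + (1/4 - 4*D) = 17/4 - 4*D)
(z(-12/(-4)) + 1/(-48 - 38/10))*(-109) = ((17/4 - (-48)/(-4)) + 1/(-48 - 38/10))*(-109) = ((17/4 - (-48)*(-1)/4) + 1/(-48 - 38*1/10))*(-109) = ((17/4 - 4*3) + 1/(-48 - 19/5))*(-109) = ((17/4 - 12) + 1/(-259/5))*(-109) = (-31/4 - 5/259)*(-109) = -8049/1036*(-109) = 877341/1036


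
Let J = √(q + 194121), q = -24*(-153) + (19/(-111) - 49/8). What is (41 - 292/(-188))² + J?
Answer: 4000000/2209 + √38990879646/444 ≈ 2255.5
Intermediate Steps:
q = 3255145/888 (q = 3672 + (19*(-1/111) - 49*⅛) = 3672 + (-19/111 - 49/8) = 3672 - 5591/888 = 3255145/888 ≈ 3665.7)
J = √38990879646/444 (J = √(3255145/888 + 194121) = √(175634593/888) = √38990879646/444 ≈ 444.73)
(41 - 292/(-188))² + J = (41 - 292/(-188))² + √38990879646/444 = (41 - 292*(-1/188))² + √38990879646/444 = (41 + 73/47)² + √38990879646/444 = (2000/47)² + √38990879646/444 = 4000000/2209 + √38990879646/444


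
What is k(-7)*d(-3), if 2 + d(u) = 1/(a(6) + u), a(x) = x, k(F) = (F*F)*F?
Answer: 1715/3 ≈ 571.67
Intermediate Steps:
k(F) = F³ (k(F) = F²*F = F³)
d(u) = -2 + 1/(6 + u)
k(-7)*d(-3) = (-7)³*((-11 - 2*(-3))/(6 - 3)) = -343*(-11 + 6)/3 = -343*(-5)/3 = -343*(-5/3) = 1715/3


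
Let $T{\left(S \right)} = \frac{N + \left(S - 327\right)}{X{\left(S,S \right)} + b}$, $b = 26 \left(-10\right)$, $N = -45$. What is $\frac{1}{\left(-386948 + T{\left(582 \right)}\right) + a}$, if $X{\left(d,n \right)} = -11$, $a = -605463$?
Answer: $- \frac{271}{268943591} \approx -1.0076 \cdot 10^{-6}$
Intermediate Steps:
$b = -260$
$T{\left(S \right)} = \frac{372}{271} - \frac{S}{271}$ ($T{\left(S \right)} = \frac{-45 + \left(S - 327\right)}{-11 - 260} = \frac{-45 + \left(-327 + S\right)}{-271} = \left(-372 + S\right) \left(- \frac{1}{271}\right) = \frac{372}{271} - \frac{S}{271}$)
$\frac{1}{\left(-386948 + T{\left(582 \right)}\right) + a} = \frac{1}{\left(-386948 + \left(\frac{372}{271} - \frac{582}{271}\right)\right) - 605463} = \frac{1}{\left(-386948 - \frac{210}{271}\right) - 605463} = \frac{1}{- \frac{104863118}{271} - 605463} = \frac{1}{- \frac{268943591}{271}} = - \frac{271}{268943591}$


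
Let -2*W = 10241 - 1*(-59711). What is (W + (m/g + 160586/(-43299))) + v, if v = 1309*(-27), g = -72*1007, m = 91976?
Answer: -1022090866612/14534031 ≈ -70324.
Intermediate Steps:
g = -72504
W = -34976 (W = -(10241 - 1*(-59711))/2 = -(10241 + 59711)/2 = -½*69952 = -34976)
v = -35343
(W + (m/g + 160586/(-43299))) + v = (-34976 + (91976/(-72504) + 160586/(-43299))) - 35343 = (-34976 + (91976*(-1/72504) + 160586*(-1/43299))) - 35343 = (-34976 + (-11497/9063 - 160586/43299)) - 35343 = (-34976 - 72340723/14534031) - 35343 = -508414608979/14534031 - 35343 = -1022090866612/14534031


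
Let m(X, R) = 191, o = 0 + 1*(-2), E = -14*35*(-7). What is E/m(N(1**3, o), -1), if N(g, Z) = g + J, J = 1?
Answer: 3430/191 ≈ 17.958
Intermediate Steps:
E = 3430 (E = -490*(-7) = 3430)
o = -2 (o = 0 - 2 = -2)
N(g, Z) = 1 + g (N(g, Z) = g + 1 = 1 + g)
E/m(N(1**3, o), -1) = 3430/191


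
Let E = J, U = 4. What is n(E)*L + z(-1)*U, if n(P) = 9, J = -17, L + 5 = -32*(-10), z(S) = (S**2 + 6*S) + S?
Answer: 2811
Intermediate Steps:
z(S) = S**2 + 7*S
L = 315 (L = -5 - 32*(-10) = -5 + 320 = 315)
E = -17
n(E)*L + z(-1)*U = 9*315 - (7 - 1)*4 = 2835 - 1*6*4 = 2835 - 6*4 = 2835 - 24 = 2811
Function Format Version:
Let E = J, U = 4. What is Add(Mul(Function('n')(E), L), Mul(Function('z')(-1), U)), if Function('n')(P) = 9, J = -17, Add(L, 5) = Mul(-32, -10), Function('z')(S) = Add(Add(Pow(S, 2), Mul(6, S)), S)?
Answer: 2811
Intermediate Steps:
Function('z')(S) = Add(Pow(S, 2), Mul(7, S))
L = 315 (L = Add(-5, Mul(-32, -10)) = Add(-5, 320) = 315)
E = -17
Add(Mul(Function('n')(E), L), Mul(Function('z')(-1), U)) = Add(Mul(9, 315), Mul(Mul(-1, Add(7, -1)), 4)) = Add(2835, Mul(Mul(-1, 6), 4)) = Add(2835, Mul(-6, 4)) = Add(2835, -24) = 2811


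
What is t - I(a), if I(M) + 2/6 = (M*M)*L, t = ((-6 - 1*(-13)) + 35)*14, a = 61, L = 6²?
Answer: -400103/3 ≈ -1.3337e+5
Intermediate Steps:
L = 36
t = 588 (t = ((-6 + 13) + 35)*14 = (7 + 35)*14 = 42*14 = 588)
I(M) = -⅓ + 36*M² (I(M) = -⅓ + (M*M)*36 = -⅓ + M²*36 = -⅓ + 36*M²)
t - I(a) = 588 - (-⅓ + 36*61²) = 588 - (-⅓ + 36*3721) = 588 - (-⅓ + 133956) = 588 - 1*401867/3 = 588 - 401867/3 = -400103/3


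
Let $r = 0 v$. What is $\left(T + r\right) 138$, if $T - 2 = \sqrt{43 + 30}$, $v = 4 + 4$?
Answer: $276 + 138 \sqrt{73} \approx 1455.1$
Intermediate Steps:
$v = 8$
$T = 2 + \sqrt{73}$ ($T = 2 + \sqrt{43 + 30} = 2 + \sqrt{73} \approx 10.544$)
$r = 0$ ($r = 0 \cdot 8 = 0$)
$\left(T + r\right) 138 = \left(\left(2 + \sqrt{73}\right) + 0\right) 138 = \left(2 + \sqrt{73}\right) 138 = 276 + 138 \sqrt{73}$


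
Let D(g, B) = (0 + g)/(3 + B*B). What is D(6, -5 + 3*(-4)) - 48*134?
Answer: -939069/146 ≈ -6432.0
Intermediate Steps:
D(g, B) = g/(3 + B²)
D(6, -5 + 3*(-4)) - 48*134 = 6/(3 + (-5 + 3*(-4))²) - 48*134 = 6/(3 + (-5 - 12)²) - 6432 = 6/(3 + (-17)²) - 6432 = 6/(3 + 289) - 6432 = 6/292 - 6432 = 6*(1/292) - 6432 = 3/146 - 6432 = -939069/146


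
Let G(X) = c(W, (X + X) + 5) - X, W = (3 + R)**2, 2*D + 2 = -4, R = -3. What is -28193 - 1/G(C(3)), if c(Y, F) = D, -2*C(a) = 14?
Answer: -112773/4 ≈ -28193.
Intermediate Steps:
C(a) = -7 (C(a) = -1/2*14 = -7)
D = -3 (D = -1 + (1/2)*(-4) = -1 - 2 = -3)
W = 0 (W = (3 - 3)**2 = 0**2 = 0)
c(Y, F) = -3
G(X) = -3 - X
-28193 - 1/G(C(3)) = -28193 - 1/(-3 - 1*(-7)) = -28193 - 1/(-3 + 7) = -28193 - 1/4 = -112773/4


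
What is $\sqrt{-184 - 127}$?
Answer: $i \sqrt{311} \approx 17.635 i$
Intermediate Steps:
$\sqrt{-184 - 127} = \sqrt{-311} = i \sqrt{311}$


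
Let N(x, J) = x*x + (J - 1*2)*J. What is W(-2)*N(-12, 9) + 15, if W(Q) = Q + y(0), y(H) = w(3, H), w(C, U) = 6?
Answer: 843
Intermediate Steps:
y(H) = 6
N(x, J) = x² + J*(-2 + J) (N(x, J) = x² + (J - 2)*J = x² + (-2 + J)*J = x² + J*(-2 + J))
W(Q) = 6 + Q (W(Q) = Q + 6 = 6 + Q)
W(-2)*N(-12, 9) + 15 = (6 - 2)*(9² + (-12)² - 2*9) + 15 = 4*(81 + 144 - 18) + 15 = 4*207 + 15 = 828 + 15 = 843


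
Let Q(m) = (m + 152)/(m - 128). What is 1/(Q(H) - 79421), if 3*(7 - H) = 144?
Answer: -169/13422260 ≈ -1.2591e-5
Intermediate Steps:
H = -41 (H = 7 - ⅓*144 = 7 - 48 = -41)
Q(m) = (152 + m)/(-128 + m)
1/(Q(H) - 79421) = 1/((152 - 41)/(-128 - 41) - 79421) = 1/(111/(-169) - 79421) = 1/(-1/169*111 - 79421) = 1/(-111/169 - 79421) = 1/(-13422260/169) = -169/13422260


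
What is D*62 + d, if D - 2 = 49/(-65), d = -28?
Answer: 3202/65 ≈ 49.262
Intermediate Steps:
D = 81/65 (D = 2 + 49/(-65) = 2 + 49*(-1/65) = 2 - 49/65 = 81/65 ≈ 1.2462)
D*62 + d = (81/65)*62 - 28 = 5022/65 - 28 = 3202/65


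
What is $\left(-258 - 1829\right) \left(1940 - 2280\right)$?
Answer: $709580$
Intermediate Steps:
$\left(-258 - 1829\right) \left(1940 - 2280\right) = \left(-2087\right) \left(-340\right) = 709580$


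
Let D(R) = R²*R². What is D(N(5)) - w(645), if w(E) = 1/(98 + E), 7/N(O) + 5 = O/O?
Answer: 1783687/190208 ≈ 9.3776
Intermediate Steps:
N(O) = -7/4 (N(O) = 7/(-5 + O/O) = 7/(-5 + 1) = 7/(-4) = 7*(-¼) = -7/4)
D(R) = R⁴
D(N(5)) - w(645) = (-7/4)⁴ - 1/(98 + 645) = 2401/256 - 1/743 = 1783687/190208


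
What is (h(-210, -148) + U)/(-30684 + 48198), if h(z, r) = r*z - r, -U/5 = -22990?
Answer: 8121/973 ≈ 8.3463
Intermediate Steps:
U = 114950 (U = -5*(-22990) = 114950)
h(z, r) = -r + r*z
(h(-210, -148) + U)/(-30684 + 48198) = (-148*(-1 - 210) + 114950)/(-30684 + 48198) = (-148*(-211) + 114950)/17514 = (31228 + 114950)*(1/17514) = 146178*(1/17514) = 8121/973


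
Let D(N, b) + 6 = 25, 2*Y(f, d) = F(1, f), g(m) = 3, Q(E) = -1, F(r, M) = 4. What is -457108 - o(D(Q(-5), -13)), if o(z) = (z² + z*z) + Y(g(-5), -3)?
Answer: -457832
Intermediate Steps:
Y(f, d) = 2 (Y(f, d) = (½)*4 = 2)
D(N, b) = 19 (D(N, b) = -6 + 25 = 19)
o(z) = 2 + 2*z² (o(z) = (z² + z*z) + 2 = (z² + z²) + 2 = 2*z² + 2 = 2 + 2*z²)
-457108 - o(D(Q(-5), -13)) = -457108 - (2 + 2*19²) = -457108 - (2 + 2*361) = -457108 - (2 + 722) = -457108 - 1*724 = -457108 - 724 = -457832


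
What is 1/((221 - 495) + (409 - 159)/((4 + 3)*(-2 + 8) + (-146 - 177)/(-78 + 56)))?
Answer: -1247/336178 ≈ -0.0037093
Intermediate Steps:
1/((221 - 495) + (409 - 159)/((4 + 3)*(-2 + 8) + (-146 - 177)/(-78 + 56))) = 1/(-274 + 250/(7*6 - 323/(-22))) = 1/(-274 + 250/(42 - 323*(-1/22))) = 1/(-274 + 250/(42 + 323/22)) = 1/(-274 + 250/(1247/22)) = 1/(-274 + 250*(22/1247)) = 1/(-274 + 5500/1247) = 1/(-336178/1247) = -1247/336178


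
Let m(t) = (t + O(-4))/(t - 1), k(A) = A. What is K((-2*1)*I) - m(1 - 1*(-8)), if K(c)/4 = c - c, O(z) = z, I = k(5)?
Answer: -5/8 ≈ -0.62500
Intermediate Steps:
I = 5
K(c) = 0 (K(c) = 4*(c - c) = 4*0 = 0)
m(t) = (-4 + t)/(-1 + t) (m(t) = (t - 4)/(t - 1) = (-4 + t)/(-1 + t))
K((-2*1)*I) - m(1 - 1*(-8)) = 0 - (-4 + (1 - 1*(-8)))/(-1 + (1 - 1*(-8))) = 0 - (-4 + (1 + 8))/(-1 + (1 + 8)) = 0 - (-4 + 9)/(-1 + 9) = 0 - 5/8 = -5/8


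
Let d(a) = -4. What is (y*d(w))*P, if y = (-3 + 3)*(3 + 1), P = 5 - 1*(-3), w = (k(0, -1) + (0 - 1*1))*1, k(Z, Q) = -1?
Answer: 0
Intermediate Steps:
w = -2 (w = (-1 + (0 - 1*1))*1 = (-1 + (0 - 1))*1 = (-1 - 1)*1 = -2*1 = -2)
P = 8 (P = 5 + 3 = 8)
y = 0 (y = 0*4 = 0)
(y*d(w))*P = (0*(-4))*8 = 0*8 = 0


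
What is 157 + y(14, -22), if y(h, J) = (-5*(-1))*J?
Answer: 47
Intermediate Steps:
y(h, J) = 5*J
157 + y(14, -22) = 157 + 5*(-22) = 157 - 110 = 47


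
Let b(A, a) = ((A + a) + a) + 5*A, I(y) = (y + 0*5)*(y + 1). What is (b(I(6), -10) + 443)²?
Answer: 455625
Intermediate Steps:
I(y) = y*(1 + y) (I(y) = (y + 0)*(1 + y) = y*(1 + y))
b(A, a) = 2*a + 6*A (b(A, a) = (A + 2*a) + 5*A = 2*a + 6*A)
(b(I(6), -10) + 443)² = ((2*(-10) + 6*(6*(1 + 6))) + 443)² = ((-20 + 6*(6*7)) + 443)² = ((-20 + 6*42) + 443)² = ((-20 + 252) + 443)² = (232 + 443)² = 675² = 455625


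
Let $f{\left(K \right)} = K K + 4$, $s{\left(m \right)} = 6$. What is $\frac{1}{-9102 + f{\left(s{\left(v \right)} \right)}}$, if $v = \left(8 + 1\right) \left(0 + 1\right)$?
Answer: $- \frac{1}{9062} \approx -0.00011035$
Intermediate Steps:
$v = 9$ ($v = 9 \cdot 1 = 9$)
$f{\left(K \right)} = 4 + K^{2}$ ($f{\left(K \right)} = K^{2} + 4 = 4 + K^{2}$)
$\frac{1}{-9102 + f{\left(s{\left(v \right)} \right)}} = \frac{1}{-9102 + \left(4 + 6^{2}\right)} = \frac{1}{-9102 + \left(4 + 36\right)} = \frac{1}{-9102 + 40} = \frac{1}{-9062} = - \frac{1}{9062}$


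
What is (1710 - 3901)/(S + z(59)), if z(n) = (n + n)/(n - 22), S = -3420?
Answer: 81067/126422 ≈ 0.64124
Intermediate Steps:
z(n) = 2*n/(-22 + n) (z(n) = (2*n)/(-22 + n) = 2*n/(-22 + n))
(1710 - 3901)/(S + z(59)) = (1710 - 3901)/(-3420 + 2*59/(-22 + 59)) = -2191/(-3420 + 2*59/37) = -2191/(-3420 + 2*59*(1/37)) = -2191/(-3420 + 118/37) = -2191/(-126422/37) = -2191*(-37/126422) = 81067/126422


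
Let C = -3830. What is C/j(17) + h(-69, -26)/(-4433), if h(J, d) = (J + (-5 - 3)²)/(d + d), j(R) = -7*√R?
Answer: -5/230516 + 3830*√17/119 ≈ 132.70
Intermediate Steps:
h(J, d) = (64 + J)/(2*d) (h(J, d) = (J + (-8)²)/((2*d)) = (J + 64)*(1/(2*d)) = (64 + J)*(1/(2*d)) = (64 + J)/(2*d))
C/j(17) + h(-69, -26)/(-4433) = -3830*(-√17/119) + ((½)*(64 - 69)/(-26))/(-4433) = -(-3830)*√17/119 + ((½)*(-1/26)*(-5))*(-1/4433) = 3830*√17/119 + (5/52)*(-1/4433) = 3830*√17/119 - 5/230516 = -5/230516 + 3830*√17/119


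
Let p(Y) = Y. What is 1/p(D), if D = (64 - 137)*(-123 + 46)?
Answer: 1/5621 ≈ 0.00017790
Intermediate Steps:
D = 5621 (D = -73*(-77) = 5621)
1/p(D) = 1/5621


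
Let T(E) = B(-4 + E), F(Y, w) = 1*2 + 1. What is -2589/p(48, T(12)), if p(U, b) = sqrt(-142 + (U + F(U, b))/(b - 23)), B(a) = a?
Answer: 2589*I*sqrt(3635)/727 ≈ 214.71*I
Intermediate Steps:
F(Y, w) = 3 (F(Y, w) = 2 + 1 = 3)
T(E) = -4 + E
p(U, b) = sqrt(-142 + (3 + U)/(-23 + b)) (p(U, b) = sqrt(-142 + (U + 3)/(b - 23)) = sqrt(-142 + (3 + U)/(-23 + b)))
-2589/p(48, T(12)) = -2589*(-I*sqrt(15))/sqrt(3269 + 48 - 142*(-4 + 12)) = -2589*(-I*sqrt(15))/sqrt(3269 + 48 - 142*8) = -2589*(-I*sqrt(15))/sqrt(3269 + 48 - 1136) = -2589*(-I*sqrt(3635)/727) = -(-2589)*I*sqrt(3635)/727 = 2589*I*sqrt(3635)/727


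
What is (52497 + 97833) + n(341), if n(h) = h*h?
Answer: 266611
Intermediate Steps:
n(h) = h²
(52497 + 97833) + n(341) = (52497 + 97833) + 341² = 150330 + 116281 = 266611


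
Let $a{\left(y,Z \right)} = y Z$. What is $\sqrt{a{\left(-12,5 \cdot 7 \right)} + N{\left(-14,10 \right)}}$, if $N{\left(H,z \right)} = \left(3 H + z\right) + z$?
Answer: $i \sqrt{442} \approx 21.024 i$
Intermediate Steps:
$a{\left(y,Z \right)} = Z y$
$N{\left(H,z \right)} = 2 z + 3 H$ ($N{\left(H,z \right)} = \left(z + 3 H\right) + z = 2 z + 3 H$)
$\sqrt{a{\left(-12,5 \cdot 7 \right)} + N{\left(-14,10 \right)}} = \sqrt{5 \cdot 7 \left(-12\right) + \left(2 \cdot 10 + 3 \left(-14\right)\right)} = \sqrt{35 \left(-12\right) + \left(20 - 42\right)} = \sqrt{-420 - 22} = \sqrt{-442} = i \sqrt{442}$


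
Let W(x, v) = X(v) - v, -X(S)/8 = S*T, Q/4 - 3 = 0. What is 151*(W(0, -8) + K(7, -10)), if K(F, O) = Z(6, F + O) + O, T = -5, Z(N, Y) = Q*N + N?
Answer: -36844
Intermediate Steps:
Q = 12 (Q = 12 + 4*0 = 12 + 0 = 12)
Z(N, Y) = 13*N (Z(N, Y) = 12*N + N = 13*N)
X(S) = 40*S (X(S) = -8*S*(-5) = -(-40)*S = 40*S)
K(F, O) = 78 + O (K(F, O) = 13*6 + O = 78 + O)
W(x, v) = 39*v (W(x, v) = 40*v - v = 39*v)
151*(W(0, -8) + K(7, -10)) = 151*(39*(-8) + (78 - 10)) = 151*(-312 + 68) = 151*(-244) = -36844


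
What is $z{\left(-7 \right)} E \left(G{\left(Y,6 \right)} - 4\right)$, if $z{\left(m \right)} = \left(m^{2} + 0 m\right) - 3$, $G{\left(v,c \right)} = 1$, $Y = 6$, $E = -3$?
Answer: $414$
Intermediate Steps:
$z{\left(m \right)} = -3 + m^{2}$ ($z{\left(m \right)} = \left(m^{2} + 0\right) - 3 = m^{2} - 3 = -3 + m^{2}$)
$z{\left(-7 \right)} E \left(G{\left(Y,6 \right)} - 4\right) = \left(-3 + \left(-7\right)^{2}\right) \left(- 3 \left(1 - 4\right)\right) = \left(-3 + 49\right) \left(\left(-3\right) \left(-3\right)\right) = 46 \cdot 9 = 414$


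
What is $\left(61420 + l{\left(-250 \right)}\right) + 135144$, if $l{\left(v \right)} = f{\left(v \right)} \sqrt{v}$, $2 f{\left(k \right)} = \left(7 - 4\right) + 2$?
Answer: $196564 + \frac{25 i \sqrt{10}}{2} \approx 1.9656 \cdot 10^{5} + 39.528 i$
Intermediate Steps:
$f{\left(k \right)} = \frac{5}{2}$ ($f{\left(k \right)} = \frac{\left(7 - 4\right) + 2}{2} = \frac{3 + 2}{2} = \frac{1}{2} \cdot 5 = \frac{5}{2}$)
$l{\left(v \right)} = \frac{5 \sqrt{v}}{2}$
$\left(61420 + l{\left(-250 \right)}\right) + 135144 = \left(61420 + \frac{5 \sqrt{-250}}{2}\right) + 135144 = \left(61420 + \frac{5 \cdot 5 i \sqrt{10}}{2}\right) + 135144 = \left(61420 + \frac{25 i \sqrt{10}}{2}\right) + 135144 = 196564 + \frac{25 i \sqrt{10}}{2}$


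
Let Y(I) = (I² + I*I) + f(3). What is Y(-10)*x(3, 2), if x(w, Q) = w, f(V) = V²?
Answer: 627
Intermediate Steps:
Y(I) = 9 + 2*I² (Y(I) = (I² + I*I) + 3² = (I² + I²) + 9 = 2*I² + 9 = 9 + 2*I²)
Y(-10)*x(3, 2) = (9 + 2*(-10)²)*3 = (9 + 2*100)*3 = (9 + 200)*3 = 209*3 = 627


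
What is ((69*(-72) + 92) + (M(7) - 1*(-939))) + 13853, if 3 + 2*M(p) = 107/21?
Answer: 208258/21 ≈ 9917.0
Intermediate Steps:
M(p) = 22/21 (M(p) = -3/2 + (107/21)/2 = -3/2 + (107*(1/21))/2 = -3/2 + (½)*(107/21) = -3/2 + 107/42 = 22/21)
((69*(-72) + 92) + (M(7) - 1*(-939))) + 13853 = ((69*(-72) + 92) + (22/21 - 1*(-939))) + 13853 = ((-4968 + 92) + (22/21 + 939)) + 13853 = (-4876 + 19741/21) + 13853 = -82655/21 + 13853 = 208258/21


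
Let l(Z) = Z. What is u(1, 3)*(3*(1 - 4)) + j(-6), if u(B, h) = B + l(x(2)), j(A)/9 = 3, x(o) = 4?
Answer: -18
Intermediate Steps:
j(A) = 27 (j(A) = 9*3 = 27)
u(B, h) = 4 + B (u(B, h) = B + 4 = 4 + B)
u(1, 3)*(3*(1 - 4)) + j(-6) = (4 + 1)*(3*(1 - 4)) + 27 = 5*(3*(-3)) + 27 = 5*(-9) + 27 = -45 + 27 = -18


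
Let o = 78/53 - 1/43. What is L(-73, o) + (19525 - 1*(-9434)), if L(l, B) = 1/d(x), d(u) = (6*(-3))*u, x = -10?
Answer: 5212621/180 ≈ 28959.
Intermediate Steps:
d(u) = -18*u
o = 3301/2279 (o = 78*(1/53) - 1*1/43 = 78/53 - 1/43 = 3301/2279 ≈ 1.4484)
L(l, B) = 1/180 (L(l, B) = 1/(-18*(-10)) = 1/180)
L(-73, o) + (19525 - 1*(-9434)) = 1/180 + (19525 - 1*(-9434)) = 1/180 + (19525 + 9434) = 1/180 + 28959 = 5212621/180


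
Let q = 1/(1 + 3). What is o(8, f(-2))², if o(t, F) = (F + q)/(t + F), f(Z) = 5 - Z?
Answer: 841/3600 ≈ 0.23361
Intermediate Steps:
q = ¼ (q = 1/4 = ¼ ≈ 0.25000)
o(t, F) = (¼ + F)/(F + t) (o(t, F) = (F + ¼)/(t + F) = (¼ + F)/(F + t))
o(8, f(-2))² = ((¼ + (5 - 1*(-2)))/((5 - 1*(-2)) + 8))² = ((¼ + (5 + 2))/((5 + 2) + 8))² = ((¼ + 7)/(7 + 8))² = ((29/4)/15)² = ((1/15)*(29/4))² = (29/60)² = 841/3600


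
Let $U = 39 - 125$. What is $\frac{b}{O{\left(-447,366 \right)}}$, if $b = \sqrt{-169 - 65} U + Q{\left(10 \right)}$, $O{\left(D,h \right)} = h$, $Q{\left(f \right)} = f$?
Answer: $\frac{5}{183} - \frac{43 i \sqrt{26}}{61} \approx 0.027322 - 3.5944 i$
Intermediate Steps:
$U = -86$
$b = 10 - 258 i \sqrt{26}$ ($b = \sqrt{-169 - 65} \left(-86\right) + 10 = \sqrt{-234} \left(-86\right) + 10 = 3 i \sqrt{26} \left(-86\right) + 10 = - 258 i \sqrt{26} + 10 = 10 - 258 i \sqrt{26} \approx 10.0 - 1315.5 i$)
$\frac{b}{O{\left(-447,366 \right)}} = \frac{10 - 258 i \sqrt{26}}{366} = \left(10 - 258 i \sqrt{26}\right) \frac{1}{366} = \frac{5}{183} - \frac{43 i \sqrt{26}}{61}$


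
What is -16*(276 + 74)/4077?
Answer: -5600/4077 ≈ -1.3736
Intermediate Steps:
-16*(276 + 74)/4077 = -16*350*(1/4077) = -5600*1/4077 = -5600/4077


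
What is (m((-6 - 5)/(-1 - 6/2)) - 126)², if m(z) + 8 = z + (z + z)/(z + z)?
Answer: 271441/16 ≈ 16965.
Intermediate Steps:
m(z) = -7 + z (m(z) = -8 + (z + (z + z)/(z + z)) = -8 + (z + (2*z)/((2*z))) = -8 + (z + (2*z)*(1/(2*z))) = -8 + (z + 1) = -8 + (1 + z) = -7 + z)
(m((-6 - 5)/(-1 - 6/2)) - 126)² = ((-7 + (-6 - 5)/(-1 - 6/2)) - 126)² = ((-7 - 11/(-1 - 6*½)) - 126)² = ((-7 - 11/(-1 - 3)) - 126)² = ((-7 - 11/(-4)) - 126)² = ((-7 - 11*(-¼)) - 126)² = ((-7 + 11/4) - 126)² = (-17/4 - 126)² = (-521/4)² = 271441/16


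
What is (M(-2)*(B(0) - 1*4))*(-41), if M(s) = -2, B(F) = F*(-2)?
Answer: -328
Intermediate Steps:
B(F) = -2*F
(M(-2)*(B(0) - 1*4))*(-41) = -2*(-2*0 - 1*4)*(-41) = -2*(0 - 4)*(-41) = -2*(-4)*(-41) = 8*(-41) = -328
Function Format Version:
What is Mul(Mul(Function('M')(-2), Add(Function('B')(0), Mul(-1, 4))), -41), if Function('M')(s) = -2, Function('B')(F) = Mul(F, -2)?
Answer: -328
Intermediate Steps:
Function('B')(F) = Mul(-2, F)
Mul(Mul(Function('M')(-2), Add(Function('B')(0), Mul(-1, 4))), -41) = Mul(Mul(-2, Add(Mul(-2, 0), Mul(-1, 4))), -41) = Mul(Mul(-2, Add(0, -4)), -41) = Mul(Mul(-2, -4), -41) = Mul(8, -41) = -328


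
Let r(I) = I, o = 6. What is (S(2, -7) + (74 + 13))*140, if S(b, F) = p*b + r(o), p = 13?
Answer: 16660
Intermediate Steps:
S(b, F) = 6 + 13*b (S(b, F) = 13*b + 6 = 6 + 13*b)
(S(2, -7) + (74 + 13))*140 = ((6 + 13*2) + (74 + 13))*140 = ((6 + 26) + 87)*140 = (32 + 87)*140 = 119*140 = 16660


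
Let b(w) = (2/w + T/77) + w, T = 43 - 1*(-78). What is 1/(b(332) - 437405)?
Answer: -1162/507876993 ≈ -2.2880e-6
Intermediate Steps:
T = 121 (T = 43 + 78 = 121)
b(w) = 11/7 + w + 2/w (b(w) = (2/w + 121/77) + w = (2/w + 121*(1/77)) + w = (2/w + 11/7) + w = (11/7 + 2/w) + w = 11/7 + w + 2/w)
1/(b(332) - 437405) = 1/((11/7 + 332 + 2/332) - 437405) = 1/((11/7 + 332 + 2*(1/332)) - 437405) = 1/((11/7 + 332 + 1/166) - 437405) = 1/(387617/1162 - 437405) = 1/(-507876993/1162) = -1162/507876993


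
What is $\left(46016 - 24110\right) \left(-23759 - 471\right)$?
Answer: $-530782380$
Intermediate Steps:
$\left(46016 - 24110\right) \left(-23759 - 471\right) = 21906 \left(-24230\right) = -530782380$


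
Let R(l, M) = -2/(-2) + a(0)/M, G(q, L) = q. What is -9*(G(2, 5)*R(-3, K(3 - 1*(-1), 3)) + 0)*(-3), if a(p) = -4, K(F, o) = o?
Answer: -18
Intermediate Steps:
R(l, M) = 1 - 4/M (R(l, M) = -2/(-2) - 4/M = -2*(-½) - 4/M = 1 - 4/M)
-9*(G(2, 5)*R(-3, K(3 - 1*(-1), 3)) + 0)*(-3) = -9*(2*((-4 + 3)/3) + 0)*(-3) = -9*(2*((⅓)*(-1)) + 0)*(-3) = -9*(2*(-⅓) + 0)*(-3) = -9*(-⅔ + 0)*(-3) = -9*(-⅔)*(-3) = 6*(-3) = -18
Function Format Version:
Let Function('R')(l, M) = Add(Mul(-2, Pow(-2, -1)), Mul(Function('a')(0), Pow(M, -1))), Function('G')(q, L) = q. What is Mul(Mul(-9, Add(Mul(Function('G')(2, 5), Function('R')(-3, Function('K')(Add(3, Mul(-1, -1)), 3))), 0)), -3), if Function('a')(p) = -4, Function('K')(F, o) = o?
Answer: -18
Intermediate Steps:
Function('R')(l, M) = Add(1, Mul(-4, Pow(M, -1))) (Function('R')(l, M) = Add(Mul(-2, Pow(-2, -1)), Mul(-4, Pow(M, -1))) = Add(Mul(-2, Rational(-1, 2)), Mul(-4, Pow(M, -1))) = Add(1, Mul(-4, Pow(M, -1))))
Mul(Mul(-9, Add(Mul(Function('G')(2, 5), Function('R')(-3, Function('K')(Add(3, Mul(-1, -1)), 3))), 0)), -3) = Mul(Mul(-9, Add(Mul(2, Mul(Pow(3, -1), Add(-4, 3))), 0)), -3) = Mul(Mul(-9, Add(Mul(2, Mul(Rational(1, 3), -1)), 0)), -3) = Mul(Mul(-9, Add(Mul(2, Rational(-1, 3)), 0)), -3) = Mul(Mul(-9, Add(Rational(-2, 3), 0)), -3) = Mul(Mul(-9, Rational(-2, 3)), -3) = Mul(6, -3) = -18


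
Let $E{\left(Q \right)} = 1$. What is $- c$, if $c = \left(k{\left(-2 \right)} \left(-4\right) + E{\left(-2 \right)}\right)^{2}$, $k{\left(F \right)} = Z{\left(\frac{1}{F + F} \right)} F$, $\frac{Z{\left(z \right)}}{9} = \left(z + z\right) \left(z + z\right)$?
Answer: $-361$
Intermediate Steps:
$Z{\left(z \right)} = 36 z^{2}$ ($Z{\left(z \right)} = 9 \left(z + z\right) \left(z + z\right) = 9 \cdot 2 z 2 z = 9 \cdot 4 z^{2} = 36 z^{2}$)
$k{\left(F \right)} = \frac{9}{F}$ ($k{\left(F \right)} = 36 \left(\frac{1}{F + F}\right)^{2} F = 36 \left(\frac{1}{2 F}\right)^{2} F = 36 \frac{1}{4 F^{2}} F = \frac{9}{F^{2}} F = \frac{9}{F}$)
$c = 361$ ($c = \left(\frac{9}{-2} \left(-4\right) + 1\right)^{2} = \left(9 \left(- \frac{1}{2}\right) \left(-4\right) + 1\right)^{2} = \left(\left(- \frac{9}{2}\right) \left(-4\right) + 1\right)^{2} = \left(18 + 1\right)^{2} = 19^{2} = 361$)
$- c = \left(-1\right) 361 = -361$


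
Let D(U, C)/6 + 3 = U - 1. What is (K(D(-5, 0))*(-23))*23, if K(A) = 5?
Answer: -2645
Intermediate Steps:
D(U, C) = -24 + 6*U (D(U, C) = -18 + 6*(U - 1) = -18 + 6*(-1 + U) = -18 + (-6 + 6*U) = -24 + 6*U)
(K(D(-5, 0))*(-23))*23 = (5*(-23))*23 = -115*23 = -2645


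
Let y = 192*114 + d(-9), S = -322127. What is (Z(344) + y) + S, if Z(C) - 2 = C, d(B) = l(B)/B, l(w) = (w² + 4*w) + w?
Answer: -299897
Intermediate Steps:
l(w) = w² + 5*w
d(B) = 5 + B (d(B) = (B*(5 + B))/B = 5 + B)
Z(C) = 2 + C
y = 21884 (y = 192*114 + (5 - 9) = 21888 - 4 = 21884)
(Z(344) + y) + S = ((2 + 344) + 21884) - 322127 = (346 + 21884) - 322127 = 22230 - 322127 = -299897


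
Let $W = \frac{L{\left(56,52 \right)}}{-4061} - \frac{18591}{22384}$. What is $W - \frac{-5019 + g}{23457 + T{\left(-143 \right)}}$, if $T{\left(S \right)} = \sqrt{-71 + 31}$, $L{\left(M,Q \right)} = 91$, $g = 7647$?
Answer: $\frac{- 155069990 \sqrt{10} + 2057627319987 i}{90901424 \left(- 23457 i + 2 \sqrt{10}\right)} \approx -0.96499 + 3.0207 \cdot 10^{-5} i$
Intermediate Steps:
$T{\left(S \right)} = 2 i \sqrt{10}$ ($T{\left(S \right)} = \sqrt{-40} = 2 i \sqrt{10}$)
$W = - \frac{77534995}{90901424}$ ($W = \frac{91}{-4061} - \frac{18591}{22384} = 91 \left(- \frac{1}{4061}\right) - \frac{18591}{22384} = - \frac{91}{4061} - \frac{18591}{22384} = - \frac{77534995}{90901424} \approx -0.85296$)
$W - \frac{-5019 + g}{23457 + T{\left(-143 \right)}} = - \frac{77534995}{90901424} - \frac{-5019 + 7647}{23457 + 2 i \sqrt{10}} = - \frac{77534995}{90901424} - \frac{2628}{23457 + 2 i \sqrt{10}}$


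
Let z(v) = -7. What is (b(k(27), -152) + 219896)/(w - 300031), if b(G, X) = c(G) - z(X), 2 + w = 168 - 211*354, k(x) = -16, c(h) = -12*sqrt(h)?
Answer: -73301/124853 + 16*I/124853 ≈ -0.5871 + 0.00012815*I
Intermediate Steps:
w = -74528 (w = -2 + (168 - 211*354) = -2 + (168 - 74694) = -2 - 74526 = -74528)
b(G, X) = 7 - 12*sqrt(G) (b(G, X) = -12*sqrt(G) - 1*(-7) = -12*sqrt(G) + 7 = 7 - 12*sqrt(G))
(b(k(27), -152) + 219896)/(w - 300031) = ((7 - 48*I) + 219896)/(-74528 - 300031) = ((7 - 48*I) + 219896)/(-374559) = ((7 - 48*I) + 219896)*(-1/374559) = (219903 - 48*I)*(-1/374559) = -73301/124853 + 16*I/124853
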